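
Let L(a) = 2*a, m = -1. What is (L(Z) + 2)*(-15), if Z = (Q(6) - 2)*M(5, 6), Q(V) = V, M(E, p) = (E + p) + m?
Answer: -1230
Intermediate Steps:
M(E, p) = -1 + E + p (M(E, p) = (E + p) - 1 = -1 + E + p)
Z = 40 (Z = (6 - 2)*(-1 + 5 + 6) = 4*10 = 40)
(L(Z) + 2)*(-15) = (2*40 + 2)*(-15) = (80 + 2)*(-15) = 82*(-15) = -1230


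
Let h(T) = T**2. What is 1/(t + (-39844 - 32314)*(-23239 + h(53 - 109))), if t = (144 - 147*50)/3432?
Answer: 572/829738779527 ≈ 6.8937e-10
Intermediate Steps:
t = -1201/572 (t = (144 - 7350)*(1/3432) = -7206*1/3432 = -1201/572 ≈ -2.0997)
1/(t + (-39844 - 32314)*(-23239 + h(53 - 109))) = 1/(-1201/572 + (-39844 - 32314)*(-23239 + (53 - 109)**2)) = 1/(-1201/572 - 72158*(-23239 + (-56)**2)) = 1/(-1201/572 - 72158*(-23239 + 3136)) = 1/(-1201/572 - 72158*(-20103)) = 1/(-1201/572 + 1450592274) = 1/(829738779527/572) = 572/829738779527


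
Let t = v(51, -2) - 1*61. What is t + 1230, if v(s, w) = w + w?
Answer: 1165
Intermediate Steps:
v(s, w) = 2*w
t = -65 (t = 2*(-2) - 1*61 = -4 - 61 = -65)
t + 1230 = -65 + 1230 = 1165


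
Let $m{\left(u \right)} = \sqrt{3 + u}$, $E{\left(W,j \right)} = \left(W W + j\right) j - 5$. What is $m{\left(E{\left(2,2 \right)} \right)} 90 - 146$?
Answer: $-146 + 90 \sqrt{10} \approx 138.6$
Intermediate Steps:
$E{\left(W,j \right)} = -5 + j \left(j + W^{2}\right)$ ($E{\left(W,j \right)} = \left(W^{2} + j\right) j - 5 = \left(j + W^{2}\right) j - 5 = j \left(j + W^{2}\right) - 5 = -5 + j \left(j + W^{2}\right)$)
$m{\left(E{\left(2,2 \right)} \right)} 90 - 146 = \sqrt{3 + \left(-5 + 2^{2} + 2 \cdot 2^{2}\right)} 90 - 146 = \sqrt{3 + \left(-5 + 4 + 2 \cdot 4\right)} 90 - 146 = \sqrt{3 + \left(-5 + 4 + 8\right)} 90 - 146 = \sqrt{3 + 7} \cdot 90 - 146 = \sqrt{10} \cdot 90 - 146 = 90 \sqrt{10} - 146 = -146 + 90 \sqrt{10}$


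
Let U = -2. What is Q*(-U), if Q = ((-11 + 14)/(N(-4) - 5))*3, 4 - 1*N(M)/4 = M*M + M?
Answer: -18/37 ≈ -0.48649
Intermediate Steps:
N(M) = 16 - 4*M - 4*M² (N(M) = 16 - 4*(M*M + M) = 16 - 4*(M² + M) = 16 - 4*(M + M²) = 16 + (-4*M - 4*M²) = 16 - 4*M - 4*M²)
Q = -9/37 (Q = ((-11 + 14)/((16 - 4*(-4) - 4*(-4)²) - 5))*3 = (3/((16 + 16 - 4*16) - 5))*3 = (3/((16 + 16 - 64) - 5))*3 = (3/(-32 - 5))*3 = (3/(-37))*3 = (3*(-1/37))*3 = -3/37*3 = -9/37 ≈ -0.24324)
Q*(-U) = -(-9)*(-2)/37 = -9/37*2 = -18/37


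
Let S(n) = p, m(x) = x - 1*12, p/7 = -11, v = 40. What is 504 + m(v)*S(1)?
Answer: -1652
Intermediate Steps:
p = -77 (p = 7*(-11) = -77)
m(x) = -12 + x (m(x) = x - 12 = -12 + x)
S(n) = -77
504 + m(v)*S(1) = 504 + (-12 + 40)*(-77) = 504 + 28*(-77) = 504 - 2156 = -1652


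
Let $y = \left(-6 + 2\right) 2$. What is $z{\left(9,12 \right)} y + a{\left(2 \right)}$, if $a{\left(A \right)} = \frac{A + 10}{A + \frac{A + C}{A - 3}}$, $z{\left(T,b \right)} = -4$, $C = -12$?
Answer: $33$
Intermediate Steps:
$y = -8$ ($y = \left(-4\right) 2 = -8$)
$a{\left(A \right)} = \frac{10 + A}{A + \frac{-12 + A}{-3 + A}}$ ($a{\left(A \right)} = \frac{A + 10}{A + \frac{A - 12}{A - 3}} = \frac{10 + A}{A + \frac{-12 + A}{-3 + A}}$)
$z{\left(9,12 \right)} y + a{\left(2 \right)} = \left(-4\right) \left(-8\right) + \frac{30 - 2^{2} - 14}{12 - 2^{2} + 2 \cdot 2} = 32 + \frac{30 - 4 - 14}{12 - 4 + 4} = 32 + \frac{1}{12} \cdot 12 = 32 + 1 = 33$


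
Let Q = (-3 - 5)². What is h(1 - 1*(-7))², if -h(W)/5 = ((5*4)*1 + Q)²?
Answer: 1244678400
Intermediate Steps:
Q = 64 (Q = (-8)² = 64)
h(W) = -35280 (h(W) = -5*((5*4)*1 + 64)² = -5*(20*1 + 64)² = -5*(20 + 64)² = -5*84² = -5*7056 = -35280)
h(1 - 1*(-7))² = (-35280)² = 1244678400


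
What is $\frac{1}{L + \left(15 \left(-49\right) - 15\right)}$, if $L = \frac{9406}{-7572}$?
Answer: $- \frac{3786}{2844203} \approx -0.0013311$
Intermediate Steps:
$L = - \frac{4703}{3786}$ ($L = 9406 \left(- \frac{1}{7572}\right) = - \frac{4703}{3786} \approx -1.2422$)
$\frac{1}{L + \left(15 \left(-49\right) - 15\right)} = \frac{1}{- \frac{4703}{3786} + \left(15 \left(-49\right) - 15\right)} = \frac{1}{- \frac{4703}{3786} - 750} = \frac{1}{- \frac{2844203}{3786}} = - \frac{3786}{2844203}$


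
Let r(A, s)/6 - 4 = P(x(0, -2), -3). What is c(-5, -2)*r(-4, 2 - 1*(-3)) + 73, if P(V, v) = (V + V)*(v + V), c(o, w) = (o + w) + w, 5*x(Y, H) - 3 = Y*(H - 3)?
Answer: 313/25 ≈ 12.520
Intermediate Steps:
x(Y, H) = 3/5 + Y*(-3 + H)/5 (x(Y, H) = 3/5 + (Y*(H - 3))/5 = 3/5 + (Y*(-3 + H))/5 = 3/5 + Y*(-3 + H)/5)
c(o, w) = o + 2*w
P(V, v) = 2*V*(V + v) (P(V, v) = (2*V)*(V + v) = 2*V*(V + v))
r(A, s) = 168/25 (r(A, s) = 24 + 6*(2*(3/5 - 3/5*0 + (1/5)*(-2)*0)*((3/5 - 3/5*0 + (1/5)*(-2)*0) - 3)) = 24 + 6*(2*(3/5 + 0 + 0)*((3/5 + 0 + 0) - 3)) = 24 + 6*(2*(3/5)*(3/5 - 3)) = 24 + 6*(2*(3/5)*(-12/5)) = 24 + 6*(-72/25) = 24 - 432/25 = 168/25)
c(-5, -2)*r(-4, 2 - 1*(-3)) + 73 = (-5 + 2*(-2))*(168/25) + 73 = (-5 - 4)*(168/25) + 73 = -9*168/25 + 73 = -1512/25 + 73 = 313/25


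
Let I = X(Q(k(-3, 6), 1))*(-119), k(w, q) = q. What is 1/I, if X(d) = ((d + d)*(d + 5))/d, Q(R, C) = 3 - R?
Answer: -1/476 ≈ -0.0021008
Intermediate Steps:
X(d) = 10 + 2*d (X(d) = ((2*d)*(5 + d))/d = (2*d*(5 + d))/d = 10 + 2*d)
I = -476 (I = (10 + 2*(3 - 1*6))*(-119) = (10 + 2*(3 - 6))*(-119) = (10 + 2*(-3))*(-119) = (10 - 6)*(-119) = 4*(-119) = -476)
1/I = 1/(-476) = -1/476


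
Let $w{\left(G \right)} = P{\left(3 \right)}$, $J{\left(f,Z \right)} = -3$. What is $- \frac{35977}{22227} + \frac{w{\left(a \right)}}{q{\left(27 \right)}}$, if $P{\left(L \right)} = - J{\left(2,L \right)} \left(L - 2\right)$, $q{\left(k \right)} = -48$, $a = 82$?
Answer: $- \frac{597859}{355632} \approx -1.6811$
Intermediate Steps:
$P{\left(L \right)} = -6 + 3 L$ ($P{\left(L \right)} = \left(-1\right) \left(-3\right) \left(L - 2\right) = 3 \left(-2 + L\right) = -6 + 3 L$)
$w{\left(G \right)} = 3$ ($w{\left(G \right)} = -6 + 3 \cdot 3 = -6 + 9 = 3$)
$- \frac{35977}{22227} + \frac{w{\left(a \right)}}{q{\left(27 \right)}} = - \frac{35977}{22227} + \frac{3}{-48} = \left(-35977\right) \frac{1}{22227} + 3 \left(- \frac{1}{48}\right) = - \frac{35977}{22227} - \frac{1}{16} = - \frac{597859}{355632}$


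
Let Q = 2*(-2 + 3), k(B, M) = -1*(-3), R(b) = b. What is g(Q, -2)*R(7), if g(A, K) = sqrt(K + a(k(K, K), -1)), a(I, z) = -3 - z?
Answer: 14*I ≈ 14.0*I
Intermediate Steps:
k(B, M) = 3
Q = 2 (Q = 2*1 = 2)
g(A, K) = sqrt(-2 + K) (g(A, K) = sqrt(K + (-3 - 1*(-1))) = sqrt(K + (-3 + 1)) = sqrt(K - 2) = sqrt(-2 + K))
g(Q, -2)*R(7) = sqrt(-2 - 2)*7 = sqrt(-4)*7 = (2*I)*7 = 14*I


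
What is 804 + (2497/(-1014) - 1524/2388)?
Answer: 161610263/201786 ≈ 800.90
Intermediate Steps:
804 + (2497/(-1014) - 1524/2388) = 804 + (2497*(-1/1014) - 1524*1/2388) = 804 + (-2497/1014 - 127/199) = 804 - 625681/201786 = 161610263/201786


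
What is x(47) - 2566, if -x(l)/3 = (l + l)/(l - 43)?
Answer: -5273/2 ≈ -2636.5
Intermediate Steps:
x(l) = -6*l/(-43 + l) (x(l) = -3*(l + l)/(l - 43) = -3*2*l/(-43 + l) = -6*l/(-43 + l))
x(47) - 2566 = -6*47/(-43 + 47) - 2566 = -6*47/4 - 2566 = -6*47*1/4 - 2566 = -141/2 - 2566 = -5273/2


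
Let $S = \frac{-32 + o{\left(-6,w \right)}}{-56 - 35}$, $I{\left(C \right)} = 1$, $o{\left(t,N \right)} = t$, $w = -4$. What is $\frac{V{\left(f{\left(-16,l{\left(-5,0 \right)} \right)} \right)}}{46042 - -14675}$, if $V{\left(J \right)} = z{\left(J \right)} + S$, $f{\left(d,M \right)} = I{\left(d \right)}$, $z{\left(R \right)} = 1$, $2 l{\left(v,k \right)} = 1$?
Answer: $\frac{43}{1841749} \approx 2.3347 \cdot 10^{-5}$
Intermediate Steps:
$l{\left(v,k \right)} = \frac{1}{2}$ ($l{\left(v,k \right)} = \frac{1}{2} \cdot 1 = \frac{1}{2}$)
$S = \frac{38}{91}$ ($S = \frac{-32 - 6}{-56 - 35} = - \frac{38}{-91} = \left(-38\right) \left(- \frac{1}{91}\right) = \frac{38}{91} \approx 0.41758$)
$f{\left(d,M \right)} = 1$
$V{\left(J \right)} = \frac{129}{91}$ ($V{\left(J \right)} = 1 + \frac{38}{91} = \frac{129}{91}$)
$\frac{V{\left(f{\left(-16,l{\left(-5,0 \right)} \right)} \right)}}{46042 - -14675} = \frac{129}{91 \left(46042 - -14675\right)} = \frac{129}{91 \left(46042 + 14675\right)} = \frac{129}{91 \cdot 60717} = \frac{129}{91} \cdot \frac{1}{60717} = \frac{43}{1841749}$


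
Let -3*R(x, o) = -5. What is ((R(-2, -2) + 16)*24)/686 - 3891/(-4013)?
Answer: 2185369/1376459 ≈ 1.5877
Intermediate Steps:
R(x, o) = 5/3 (R(x, o) = -⅓*(-5) = 5/3)
((R(-2, -2) + 16)*24)/686 - 3891/(-4013) = ((5/3 + 16)*24)/686 - 3891/(-4013) = ((53/3)*24)*(1/686) - 3891*(-1/4013) = 424*(1/686) + 3891/4013 = 212/343 + 3891/4013 = 2185369/1376459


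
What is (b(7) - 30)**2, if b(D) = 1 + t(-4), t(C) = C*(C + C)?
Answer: 9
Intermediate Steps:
t(C) = 2*C**2 (t(C) = C*(2*C) = 2*C**2)
b(D) = 33 (b(D) = 1 + 2*(-4)**2 = 1 + 2*16 = 1 + 32 = 33)
(b(7) - 30)**2 = (33 - 30)**2 = 3**2 = 9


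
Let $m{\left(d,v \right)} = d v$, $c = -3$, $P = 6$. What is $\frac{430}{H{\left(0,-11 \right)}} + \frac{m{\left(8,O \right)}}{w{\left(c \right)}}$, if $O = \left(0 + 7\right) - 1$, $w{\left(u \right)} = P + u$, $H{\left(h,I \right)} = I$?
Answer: $- \frac{254}{11} \approx -23.091$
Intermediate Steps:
$w{\left(u \right)} = 6 + u$
$O = 6$ ($O = 7 - 1 = 6$)
$\frac{430}{H{\left(0,-11 \right)}} + \frac{m{\left(8,O \right)}}{w{\left(c \right)}} = \frac{430}{-11} + \frac{8 \cdot 6}{6 - 3} = 430 \left(- \frac{1}{11}\right) + \frac{48}{3} = - \frac{430}{11} + 48 \cdot \frac{1}{3} = - \frac{430}{11} + 16 = - \frac{254}{11}$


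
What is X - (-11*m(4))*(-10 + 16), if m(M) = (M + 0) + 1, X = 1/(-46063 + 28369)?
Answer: 5839019/17694 ≈ 330.00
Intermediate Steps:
X = -1/17694 (X = 1/(-17694) = -1/17694 ≈ -5.6516e-5)
m(M) = 1 + M (m(M) = M + 1 = 1 + M)
X - (-11*m(4))*(-10 + 16) = -1/17694 - (-11*(1 + 4))*(-10 + 16) = -1/17694 - (-11*5)*6 = -1/17694 - (-55)*6 = -1/17694 - 1*(-330) = -1/17694 + 330 = 5839019/17694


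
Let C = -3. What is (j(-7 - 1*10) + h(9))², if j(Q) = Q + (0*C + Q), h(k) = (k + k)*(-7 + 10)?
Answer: 400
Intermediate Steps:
h(k) = 6*k (h(k) = (2*k)*3 = 6*k)
j(Q) = 2*Q (j(Q) = Q + (0*(-3) + Q) = Q + (0 + Q) = Q + Q = 2*Q)
(j(-7 - 1*10) + h(9))² = (2*(-7 - 1*10) + 6*9)² = (2*(-7 - 10) + 54)² = (2*(-17) + 54)² = (-34 + 54)² = 20² = 400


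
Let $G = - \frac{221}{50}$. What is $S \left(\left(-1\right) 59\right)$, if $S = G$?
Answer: $\frac{13039}{50} \approx 260.78$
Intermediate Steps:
$G = - \frac{221}{50}$ ($G = \left(-221\right) \frac{1}{50} = - \frac{221}{50} \approx -4.42$)
$S = - \frac{221}{50} \approx -4.42$
$S \left(\left(-1\right) 59\right) = - \frac{221 \left(\left(-1\right) 59\right)}{50} = \left(- \frac{221}{50}\right) \left(-59\right) = \frac{13039}{50}$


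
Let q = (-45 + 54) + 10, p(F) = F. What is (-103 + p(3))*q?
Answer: -1900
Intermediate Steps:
q = 19 (q = 9 + 10 = 19)
(-103 + p(3))*q = (-103 + 3)*19 = -100*19 = -1900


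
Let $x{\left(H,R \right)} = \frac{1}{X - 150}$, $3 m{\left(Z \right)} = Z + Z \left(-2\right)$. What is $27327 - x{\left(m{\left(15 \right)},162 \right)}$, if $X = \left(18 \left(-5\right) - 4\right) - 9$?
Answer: $\frac{6913732}{253} \approx 27327.0$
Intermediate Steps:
$X = -103$ ($X = \left(-90 - 4\right) - 9 = -94 - 9 = -103$)
$m{\left(Z \right)} = - \frac{Z}{3}$ ($m{\left(Z \right)} = \frac{Z + Z \left(-2\right)}{3} = \frac{Z - 2 Z}{3} = \frac{\left(-1\right) Z}{3} = - \frac{Z}{3}$)
$x{\left(H,R \right)} = - \frac{1}{253}$ ($x{\left(H,R \right)} = \frac{1}{-103 - 150} = \frac{1}{-253} = - \frac{1}{253}$)
$27327 - x{\left(m{\left(15 \right)},162 \right)} = 27327 - - \frac{1}{253} = 27327 + \frac{1}{253} = \frac{6913732}{253}$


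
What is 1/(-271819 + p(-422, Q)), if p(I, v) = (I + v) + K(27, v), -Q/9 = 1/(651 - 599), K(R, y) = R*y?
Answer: -13/3539196 ≈ -3.6732e-6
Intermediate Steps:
Q = -9/52 (Q = -9/(651 - 599) = -9/52 ≈ -0.17308)
p(I, v) = I + 28*v (p(I, v) = (I + v) + 27*v = I + 28*v)
1/(-271819 + p(-422, Q)) = 1/(-271819 + (-422 + 28*(-9/52))) = 1/(-271819 + (-422 - 63/13)) = 1/(-271819 - 5549/13) = 1/(-3539196/13) = -13/3539196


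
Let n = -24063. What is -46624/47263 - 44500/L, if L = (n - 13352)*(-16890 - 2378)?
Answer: -1680695727439/1703623712693 ≈ -0.98654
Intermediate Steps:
L = 720912220 (L = (-24063 - 13352)*(-16890 - 2378) = -37415*(-19268) = 720912220)
-46624/47263 - 44500/L = -46624/47263 - 44500/720912220 = -46624*1/47263 - 44500*1/720912220 = -46624/47263 - 2225/36045611 = -1680695727439/1703623712693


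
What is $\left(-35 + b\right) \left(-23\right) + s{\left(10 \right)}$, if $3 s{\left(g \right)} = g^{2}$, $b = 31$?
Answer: $\frac{376}{3} \approx 125.33$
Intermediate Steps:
$s{\left(g \right)} = \frac{g^{2}}{3}$
$\left(-35 + b\right) \left(-23\right) + s{\left(10 \right)} = \left(-35 + 31\right) \left(-23\right) + \frac{10^{2}}{3} = \left(-4\right) \left(-23\right) + \frac{1}{3} \cdot 100 = 92 + \frac{100}{3} = \frac{376}{3}$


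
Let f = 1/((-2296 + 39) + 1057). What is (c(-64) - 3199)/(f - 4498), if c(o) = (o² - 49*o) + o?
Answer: -4762800/5397601 ≈ -0.88239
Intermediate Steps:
f = -1/1200 (f = 1/(-2257 + 1057) = 1/(-1200) = -1/1200 ≈ -0.00083333)
c(o) = o² - 48*o
(c(-64) - 3199)/(f - 4498) = (-64*(-48 - 64) - 3199)/(-1/1200 - 4498) = (-64*(-112) - 3199)/(-5397601/1200) = (7168 - 3199)*(-1200/5397601) = 3969*(-1200/5397601) = -4762800/5397601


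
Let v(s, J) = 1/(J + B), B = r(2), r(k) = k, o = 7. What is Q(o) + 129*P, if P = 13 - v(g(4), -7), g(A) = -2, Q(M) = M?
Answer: 8549/5 ≈ 1709.8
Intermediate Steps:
B = 2
v(s, J) = 1/(2 + J) (v(s, J) = 1/(J + 2) = 1/(2 + J))
P = 66/5 (P = 13 - 1/(2 - 7) = 13 - 1/(-5) = 13 - 1*(-1/5) = 13 + 1/5 = 66/5 ≈ 13.200)
Q(o) + 129*P = 7 + 129*(66/5) = 7 + 8514/5 = 8549/5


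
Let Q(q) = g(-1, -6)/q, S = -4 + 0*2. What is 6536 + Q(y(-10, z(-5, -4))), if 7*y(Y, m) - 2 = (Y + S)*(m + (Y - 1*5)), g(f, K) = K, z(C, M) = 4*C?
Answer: 535945/82 ≈ 6535.9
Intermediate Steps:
S = -4 (S = -4 + 0 = -4)
y(Y, m) = 2/7 + (-4 + Y)*(-5 + Y + m)/7 (y(Y, m) = 2/7 + ((Y - 4)*(m + (Y - 1*5)))/7 = 2/7 + ((-4 + Y)*(m + (Y - 5)))/7 = 2/7 + ((-4 + Y)*(m + (-5 + Y)))/7 = 2/7 + ((-4 + Y)*(-5 + Y + m))/7 = 2/7 + (-4 + Y)*(-5 + Y + m)/7)
Q(q) = -6/q
6536 + Q(y(-10, z(-5, -4))) = 6536 - 6/(22/7 - 9/7*(-10) - 16*(-5)/7 + (⅐)*(-10)² + (⅐)*(-10)*(4*(-5))) = 6536 - 6/(22/7 + 90/7 - 4/7*(-20) + (⅐)*100 + (⅐)*(-10)*(-20)) = 6536 - 6/(22/7 + 90/7 + 80/7 + 100/7 + 200/7) = 6536 - 6/492/7 = 6536 - 6*7/492 = 6536 - 7/82 = 535945/82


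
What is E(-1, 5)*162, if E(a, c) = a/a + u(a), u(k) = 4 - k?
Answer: 972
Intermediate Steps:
E(a, c) = 5 - a (E(a, c) = a/a + (4 - a) = 1 + (4 - a) = 5 - a)
E(-1, 5)*162 = (5 - 1*(-1))*162 = (5 + 1)*162 = 6*162 = 972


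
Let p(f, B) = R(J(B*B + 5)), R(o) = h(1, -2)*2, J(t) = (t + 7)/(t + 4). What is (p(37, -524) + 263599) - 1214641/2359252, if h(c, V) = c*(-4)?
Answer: 621876379291/2359252 ≈ 2.6359e+5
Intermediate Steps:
h(c, V) = -4*c
J(t) = (7 + t)/(4 + t)
R(o) = -8 (R(o) = -4*1*2 = -4*2 = -8)
p(f, B) = -8
(p(37, -524) + 263599) - 1214641/2359252 = (-8 + 263599) - 1214641/2359252 = 263591 - 1214641*1/2359252 = 263591 - 1214641/2359252 = 621876379291/2359252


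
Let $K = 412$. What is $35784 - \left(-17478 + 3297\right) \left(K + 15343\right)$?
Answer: $223457439$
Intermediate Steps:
$35784 - \left(-17478 + 3297\right) \left(K + 15343\right) = 35784 - \left(-17478 + 3297\right) \left(412 + 15343\right) = 35784 - \left(-14181\right) 15755 = 35784 - -223421655 = 35784 + 223421655 = 223457439$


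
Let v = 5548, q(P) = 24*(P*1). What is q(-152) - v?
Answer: -9196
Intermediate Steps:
q(P) = 24*P
q(-152) - v = 24*(-152) - 1*5548 = -3648 - 5548 = -9196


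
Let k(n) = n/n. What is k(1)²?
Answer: 1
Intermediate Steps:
k(n) = 1
k(1)² = 1² = 1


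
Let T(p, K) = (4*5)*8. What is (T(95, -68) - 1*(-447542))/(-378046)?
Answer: -223851/189023 ≈ -1.1843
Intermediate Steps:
T(p, K) = 160 (T(p, K) = 20*8 = 160)
(T(95, -68) - 1*(-447542))/(-378046) = (160 - 1*(-447542))/(-378046) = (160 + 447542)*(-1/378046) = 447702*(-1/378046) = -223851/189023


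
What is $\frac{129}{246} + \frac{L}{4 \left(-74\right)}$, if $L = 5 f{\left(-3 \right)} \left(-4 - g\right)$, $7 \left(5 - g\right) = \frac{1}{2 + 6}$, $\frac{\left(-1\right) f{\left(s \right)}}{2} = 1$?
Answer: $\frac{75077}{339808} \approx 0.22094$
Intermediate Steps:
$f{\left(s \right)} = -2$ ($f{\left(s \right)} = \left(-2\right) 1 = -2$)
$g = \frac{279}{56}$ ($g = 5 - \frac{1}{7 \left(2 + 6\right)} = 5 - \frac{1}{7 \cdot 8} = 5 - \frac{1}{56} = \frac{279}{56} \approx 4.9821$)
$L = \frac{2515}{28}$ ($L = 5 \left(-2\right) \left(-4 - \frac{279}{56}\right) = - 10 \left(-4 - \frac{279}{56}\right) = \left(-10\right) \left(- \frac{503}{56}\right) = \frac{2515}{28} \approx 89.821$)
$\frac{129}{246} + \frac{L}{4 \left(-74\right)} = \frac{129}{246} + \frac{2515}{28 \cdot 4 \left(-74\right)} = 129 \cdot \frac{1}{246} + \frac{2515}{28 \left(-296\right)} = \frac{43}{82} + \frac{2515}{28} \left(- \frac{1}{296}\right) = \frac{43}{82} - \frac{2515}{8288} = \frac{75077}{339808}$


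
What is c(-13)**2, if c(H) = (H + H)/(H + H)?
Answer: 1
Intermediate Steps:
c(H) = 1 (c(H) = (2*H)/((2*H)) = (2*H)*(1/(2*H)) = 1)
c(-13)**2 = 1**2 = 1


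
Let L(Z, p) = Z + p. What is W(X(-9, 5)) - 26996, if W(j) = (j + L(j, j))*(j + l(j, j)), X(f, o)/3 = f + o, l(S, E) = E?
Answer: -26132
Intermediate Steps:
X(f, o) = 3*f + 3*o (X(f, o) = 3*(f + o) = 3*f + 3*o)
W(j) = 6*j**2 (W(j) = (j + (j + j))*(j + j) = (j + 2*j)*(2*j) = (3*j)*(2*j) = 6*j**2)
W(X(-9, 5)) - 26996 = 6*(3*(-9) + 3*5)**2 - 26996 = 6*(-27 + 15)**2 - 26996 = 6*(-12)**2 - 26996 = 6*144 - 26996 = 864 - 26996 = -26132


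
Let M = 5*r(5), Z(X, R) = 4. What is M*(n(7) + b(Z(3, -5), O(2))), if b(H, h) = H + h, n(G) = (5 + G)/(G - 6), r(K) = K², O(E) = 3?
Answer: 2375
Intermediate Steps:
n(G) = (5 + G)/(-6 + G)
M = 125 (M = 5*5² = 5*25 = 125)
M*(n(7) + b(Z(3, -5), O(2))) = 125*((5 + 7)/(-6 + 7) + (4 + 3)) = 125*(12/1 + 7) = 125*(1*12 + 7) = 125*(12 + 7) = 125*19 = 2375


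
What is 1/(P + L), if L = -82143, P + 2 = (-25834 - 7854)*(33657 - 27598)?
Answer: -1/204197737 ≈ -4.8972e-9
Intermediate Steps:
P = -204115594 (P = -2 + (-25834 - 7854)*(33657 - 27598) = -2 - 33688*6059 = -2 - 204115592 = -204115594)
1/(P + L) = 1/(-204115594 - 82143) = 1/(-204197737) = -1/204197737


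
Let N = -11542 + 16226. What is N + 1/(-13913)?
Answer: 65168491/13913 ≈ 4684.0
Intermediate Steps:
N = 4684
N + 1/(-13913) = 4684 + 1/(-13913) = 4684 - 1/13913 = 65168491/13913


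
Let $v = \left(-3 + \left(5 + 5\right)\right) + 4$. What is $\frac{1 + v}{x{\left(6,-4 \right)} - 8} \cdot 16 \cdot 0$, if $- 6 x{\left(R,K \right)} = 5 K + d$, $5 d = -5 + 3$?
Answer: $0$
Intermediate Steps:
$d = - \frac{2}{5}$ ($d = \frac{-5 + 3}{5} = \frac{1}{5} \left(-2\right) = - \frac{2}{5} \approx -0.4$)
$x{\left(R,K \right)} = \frac{1}{15} - \frac{5 K}{6}$ ($x{\left(R,K \right)} = - \frac{5 K - \frac{2}{5}}{6} = - \frac{- \frac{2}{5} + 5 K}{6} = \frac{1}{15} - \frac{5 K}{6}$)
$v = 11$ ($v = \left(-3 + 10\right) + 4 = 7 + 4 = 11$)
$\frac{1 + v}{x{\left(6,-4 \right)} - 8} \cdot 16 \cdot 0 = \frac{1 + 11}{\left(\frac{1}{15} - - \frac{10}{3}\right) - 8} \cdot 16 \cdot 0 = \frac{12}{\left(\frac{1}{15} + \frac{10}{3}\right) - 8} \cdot 16 \cdot 0 = \frac{12}{\frac{17}{5} - 8} \cdot 16 \cdot 0 = \frac{12}{- \frac{23}{5}} \cdot 16 \cdot 0 = 12 \left(- \frac{5}{23}\right) 16 \cdot 0 = \left(- \frac{60}{23}\right) 16 \cdot 0 = \left(- \frac{960}{23}\right) 0 = 0$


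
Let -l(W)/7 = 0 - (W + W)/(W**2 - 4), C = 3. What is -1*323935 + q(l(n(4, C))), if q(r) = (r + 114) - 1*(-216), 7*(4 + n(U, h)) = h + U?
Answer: -1618067/5 ≈ -3.2361e+5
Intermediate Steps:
n(U, h) = -4 + U/7 + h/7 (n(U, h) = -4 + (h + U)/7 = -4 + (U + h)/7 = -4 + (U/7 + h/7) = -4 + U/7 + h/7)
l(W) = 14*W/(-4 + W**2) (l(W) = -7*(0 - (W + W)/(W**2 - 4)) = -7*(0 - 2*W/(-4 + W**2)) = -(-14)*W/(-4 + W**2) = 14*W/(-4 + W**2))
q(r) = 330 + r (q(r) = (114 + r) + 216 = 330 + r)
-1*323935 + q(l(n(4, C))) = -1*323935 + (330 + 14*(-4 + (1/7)*4 + (1/7)*3)/(-4 + (-4 + (1/7)*4 + (1/7)*3)**2)) = -323935 + (330 + 14*(-4 + 4/7 + 3/7)/(-4 + (-4 + 4/7 + 3/7)**2)) = -323935 + (330 + 14*(-3)/(-4 + (-3)**2)) = -323935 + (330 + 14*(-3)/(-4 + 9)) = -323935 + (330 + 14*(-3)/5) = -323935 + (330 + 14*(-3)*(1/5)) = -323935 + (330 - 42/5) = -323935 + 1608/5 = -1618067/5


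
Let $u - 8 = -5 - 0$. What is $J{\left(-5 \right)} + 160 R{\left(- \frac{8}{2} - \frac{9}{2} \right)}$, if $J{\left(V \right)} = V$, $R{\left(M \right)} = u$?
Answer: $475$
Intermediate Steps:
$u = 3$ ($u = 8 - 5 = 3$)
$R{\left(M \right)} = 3$
$J{\left(-5 \right)} + 160 R{\left(- \frac{8}{2} - \frac{9}{2} \right)} = -5 + 160 \cdot 3 = -5 + 480 = 475$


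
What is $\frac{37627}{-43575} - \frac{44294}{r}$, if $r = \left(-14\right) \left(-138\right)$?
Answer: $- \frac{15895289}{668150} \approx -23.79$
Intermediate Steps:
$r = 1932$
$\frac{37627}{-43575} - \frac{44294}{r} = \frac{37627}{-43575} - \frac{44294}{1932} = 37627 \left(- \frac{1}{43575}\right) - \frac{22147}{966} = - \frac{37627}{43575} - \frac{22147}{966} = - \frac{15895289}{668150}$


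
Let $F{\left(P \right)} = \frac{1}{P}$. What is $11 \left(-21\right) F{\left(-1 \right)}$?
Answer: $231$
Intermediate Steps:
$11 \left(-21\right) F{\left(-1 \right)} = \frac{11 \left(-21\right)}{-1} = \left(-231\right) \left(-1\right) = 231$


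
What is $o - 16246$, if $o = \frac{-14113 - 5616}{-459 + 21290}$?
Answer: $- \frac{338440155}{20831} \approx -16247.0$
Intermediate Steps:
$o = - \frac{19729}{20831} \approx -0.9471$
$o - 16246 = - \frac{19729}{20831} - 16246 = - \frac{338440155}{20831}$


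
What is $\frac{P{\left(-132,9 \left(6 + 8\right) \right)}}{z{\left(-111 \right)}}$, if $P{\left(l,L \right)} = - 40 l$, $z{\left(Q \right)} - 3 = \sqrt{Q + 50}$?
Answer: $\frac{1584}{7} - \frac{528 i \sqrt{61}}{7} \approx 226.29 - 589.12 i$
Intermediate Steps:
$z{\left(Q \right)} = 3 + \sqrt{50 + Q}$ ($z{\left(Q \right)} = 3 + \sqrt{Q + 50} = 3 + \sqrt{50 + Q}$)
$\frac{P{\left(-132,9 \left(6 + 8\right) \right)}}{z{\left(-111 \right)}} = \frac{\left(-40\right) \left(-132\right)}{3 + \sqrt{50 - 111}} = \frac{5280}{3 + \sqrt{-61}} = \frac{5280}{3 + i \sqrt{61}}$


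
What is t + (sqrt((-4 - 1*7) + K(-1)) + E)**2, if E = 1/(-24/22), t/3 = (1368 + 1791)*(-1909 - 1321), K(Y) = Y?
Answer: -4407943847/144 - 11*I*sqrt(3)/3 ≈ -3.0611e+7 - 6.3509*I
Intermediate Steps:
t = -30610710 (t = 3*((1368 + 1791)*(-1909 - 1321)) = 3*(3159*(-3230)) = 3*(-10203570) = -30610710)
E = -11/12 (E = 1/(-24*1/22) = 1/(-12/11) = -11/12 ≈ -0.91667)
t + (sqrt((-4 - 1*7) + K(-1)) + E)**2 = -30610710 + (sqrt((-4 - 1*7) - 1) - 11/12)**2 = -30610710 + (sqrt((-4 - 7) - 1) - 11/12)**2 = -30610710 + (sqrt(-11 - 1) - 11/12)**2 = -30610710 + (sqrt(-12) - 11/12)**2 = -30610710 + (2*I*sqrt(3) - 11/12)**2 = -30610710 + (-11/12 + 2*I*sqrt(3))**2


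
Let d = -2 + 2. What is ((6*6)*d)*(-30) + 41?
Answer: 41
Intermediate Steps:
d = 0
((6*6)*d)*(-30) + 41 = ((6*6)*0)*(-30) + 41 = (36*0)*(-30) + 41 = 0*(-30) + 41 = 0 + 41 = 41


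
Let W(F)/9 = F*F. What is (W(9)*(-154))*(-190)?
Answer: 21330540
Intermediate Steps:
W(F) = 9*F² (W(F) = 9*(F*F) = 9*F²)
(W(9)*(-154))*(-190) = ((9*9²)*(-154))*(-190) = ((9*81)*(-154))*(-190) = (729*(-154))*(-190) = -112266*(-190) = 21330540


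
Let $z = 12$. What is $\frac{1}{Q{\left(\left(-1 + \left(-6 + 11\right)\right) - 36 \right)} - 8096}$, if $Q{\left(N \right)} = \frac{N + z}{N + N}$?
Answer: $- \frac{16}{129531} \approx -0.00012352$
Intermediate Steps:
$Q{\left(N \right)} = \frac{12 + N}{2 N}$ ($Q{\left(N \right)} = \frac{N + 12}{N + N} = \frac{12 + N}{2 N}$)
$\frac{1}{Q{\left(\left(-1 + \left(-6 + 11\right)\right) - 36 \right)} - 8096} = \frac{1}{\frac{12 + \left(\left(-1 + \left(-6 + 11\right)\right) - 36\right)}{2 \left(\left(-1 + \left(-6 + 11\right)\right) - 36\right)} - 8096} = \frac{1}{\frac{12 + \left(\left(-1 + 5\right) - 36\right)}{2 \left(\left(-1 + 5\right) - 36\right)} - 8096} = \frac{1}{\frac{12 + \left(4 - 36\right)}{2 \left(4 - 36\right)} - 8096} = \frac{1}{\frac{12 - 32}{2 \left(-32\right)} - 8096} = \frac{1}{\frac{1}{2} \left(- \frac{1}{32}\right) \left(-20\right) - 8096} = \frac{1}{\frac{5}{16} - 8096} = \frac{1}{- \frac{129531}{16}} = - \frac{16}{129531}$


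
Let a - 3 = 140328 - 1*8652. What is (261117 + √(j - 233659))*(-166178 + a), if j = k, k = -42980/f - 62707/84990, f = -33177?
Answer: -9008275383 - 34499*I*√206418611215301587408230/939904410 ≈ -9.0083e+9 - 1.6676e+7*I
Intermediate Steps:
a = 131679 (a = 3 + (140328 - 1*8652) = 3 + (140328 - 8652) = 3 + 131676 = 131679)
k = 524146687/939904410 (k = -42980/(-33177) - 62707/84990 = -42980*(-1/33177) - 62707*1/84990 = 42980/33177 - 62707/84990 = 524146687/939904410 ≈ 0.55766)
j = 524146687/939904410 ≈ 0.55766
(261117 + √(j - 233659))*(-166178 + a) = (261117 + √(524146687/939904410 - 233659))*(-166178 + 131679) = (261117 + √(-219616600389503/939904410))*(-34499) = (261117 + I*√206418611215301587408230/939904410)*(-34499) = -9008275383 - 34499*I*√206418611215301587408230/939904410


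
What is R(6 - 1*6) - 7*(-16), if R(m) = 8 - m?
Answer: 120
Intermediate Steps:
R(6 - 1*6) - 7*(-16) = (8 - (6 - 1*6)) - 7*(-16) = (8 - (6 - 6)) + 112 = (8 - 1*0) + 112 = (8 + 0) + 112 = 8 + 112 = 120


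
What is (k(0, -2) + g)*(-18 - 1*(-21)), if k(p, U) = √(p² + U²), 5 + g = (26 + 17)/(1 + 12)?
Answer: 12/13 ≈ 0.92308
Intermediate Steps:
g = -22/13 (g = -5 + (26 + 17)/(1 + 12) = -5 + 43/13 = -22/13 ≈ -1.6923)
k(p, U) = √(U² + p²)
(k(0, -2) + g)*(-18 - 1*(-21)) = (√((-2)² + 0²) - 22/13)*(-18 - 1*(-21)) = (√(4 + 0) - 22/13)*(-18 + 21) = (√4 - 22/13)*3 = (2 - 22/13)*3 = (4/13)*3 = 12/13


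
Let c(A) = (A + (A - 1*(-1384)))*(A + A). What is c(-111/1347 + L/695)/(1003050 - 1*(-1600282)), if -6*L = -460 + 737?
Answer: -360972720527111/2281572939935873700 ≈ -0.00015821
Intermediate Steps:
L = -277/6 (L = -(-460 + 737)/6 = -1/6*277 = -277/6 ≈ -46.167)
c(A) = 2*A*(1384 + 2*A) (c(A) = (A + (A + 1384))*(2*A) = (A + (1384 + A))*(2*A) = (1384 + 2*A)*(2*A) = 2*A*(1384 + 2*A))
c(-111/1347 + L/695)/(1003050 - 1*(-1600282)) = (4*(-111/1347 - 277/6/695)*(692 + (-111/1347 - 277/6/695)))/(1003050 - 1*(-1600282)) = (4*(-111*1/1347 - 277/6*1/695)*(692 + (-111*1/1347 - 277/6*1/695)))/(1003050 + 1600282) = (4*(-37/449 - 277/4170)*(692 + (-37/449 - 277/4170)))/2603332 = (4*(-278663/1872330)*(692 - 278663/1872330))*(1/2603332) = (4*(-278663/1872330)*(1295373697/1872330))*(1/2603332) = -360972720527111/876404907225*1/2603332 = -360972720527111/2281572939935873700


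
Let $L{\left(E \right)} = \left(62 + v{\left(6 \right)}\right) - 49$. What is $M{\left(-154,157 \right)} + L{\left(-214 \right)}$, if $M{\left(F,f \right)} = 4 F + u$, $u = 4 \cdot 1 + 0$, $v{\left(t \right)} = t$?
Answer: $-593$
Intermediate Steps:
$u = 4$ ($u = 4 + 0 = 4$)
$L{\left(E \right)} = 19$ ($L{\left(E \right)} = \left(62 + 6\right) - 49 = 68 - 49 = 19$)
$M{\left(F,f \right)} = 4 + 4 F$ ($M{\left(F,f \right)} = 4 F + 4 = 4 + 4 F$)
$M{\left(-154,157 \right)} + L{\left(-214 \right)} = \left(4 + 4 \left(-154\right)\right) + 19 = \left(4 - 616\right) + 19 = -612 + 19 = -593$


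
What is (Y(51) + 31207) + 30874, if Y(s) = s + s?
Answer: 62183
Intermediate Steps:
Y(s) = 2*s
(Y(51) + 31207) + 30874 = (2*51 + 31207) + 30874 = (102 + 31207) + 30874 = 31309 + 30874 = 62183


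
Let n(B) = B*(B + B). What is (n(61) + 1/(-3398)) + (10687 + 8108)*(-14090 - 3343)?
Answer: -1113340404615/3398 ≈ -3.2765e+8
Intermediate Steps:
n(B) = 2*B² (n(B) = B*(2*B) = 2*B²)
(n(61) + 1/(-3398)) + (10687 + 8108)*(-14090 - 3343) = (2*61² + 1/(-3398)) + (10687 + 8108)*(-14090 - 3343) = (2*3721 - 1/3398) + 18795*(-17433) = (7442 - 1/3398) - 327653235 = 25287915/3398 - 327653235 = -1113340404615/3398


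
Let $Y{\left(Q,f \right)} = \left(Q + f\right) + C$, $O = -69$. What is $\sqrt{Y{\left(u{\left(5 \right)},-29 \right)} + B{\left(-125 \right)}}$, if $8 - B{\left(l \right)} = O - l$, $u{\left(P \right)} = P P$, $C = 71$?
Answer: $\sqrt{19} \approx 4.3589$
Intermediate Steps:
$u{\left(P \right)} = P^{2}$
$Y{\left(Q,f \right)} = 71 + Q + f$ ($Y{\left(Q,f \right)} = \left(Q + f\right) + 71 = 71 + Q + f$)
$B{\left(l \right)} = 77 + l$ ($B{\left(l \right)} = 8 - \left(-69 - l\right) = 8 + \left(69 + l\right) = 77 + l$)
$\sqrt{Y{\left(u{\left(5 \right)},-29 \right)} + B{\left(-125 \right)}} = \sqrt{\left(71 + 5^{2} - 29\right) + \left(77 - 125\right)} = \sqrt{\left(71 + 25 - 29\right) - 48} = \sqrt{67 - 48} = \sqrt{19}$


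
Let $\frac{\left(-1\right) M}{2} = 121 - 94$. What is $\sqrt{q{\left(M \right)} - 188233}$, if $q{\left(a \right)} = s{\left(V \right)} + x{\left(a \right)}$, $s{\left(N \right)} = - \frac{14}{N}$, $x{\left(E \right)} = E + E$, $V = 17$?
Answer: $\frac{i \sqrt{54430787}}{17} \approx 433.98 i$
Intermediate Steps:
$M = -54$ ($M = - 2 \left(121 - 94\right) = \left(-2\right) 27 = -54$)
$x{\left(E \right)} = 2 E$
$q{\left(a \right)} = - \frac{14}{17} + 2 a$
$\sqrt{q{\left(M \right)} - 188233} = \sqrt{\left(- \frac{14}{17} + 2 \left(-54\right)\right) - 188233} = \sqrt{\left(- \frac{14}{17} - 108\right) - 188233} = \sqrt{- \frac{1850}{17} - 188233} = \sqrt{- \frac{3201811}{17}} = \frac{i \sqrt{54430787}}{17}$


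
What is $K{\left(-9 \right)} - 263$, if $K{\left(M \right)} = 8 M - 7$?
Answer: $-342$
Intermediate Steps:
$K{\left(M \right)} = -7 + 8 M$
$K{\left(-9 \right)} - 263 = \left(-7 + 8 \left(-9\right)\right) - 263 = \left(-7 - 72\right) - 263 = -79 - 263 = -342$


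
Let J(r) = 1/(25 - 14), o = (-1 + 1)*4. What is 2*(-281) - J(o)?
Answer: -6183/11 ≈ -562.09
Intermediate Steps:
o = 0 (o = 0*4 = 0)
J(r) = 1/11
2*(-281) - J(o) = 2*(-281) - 1*1/11 = -562 - 1/11 = -6183/11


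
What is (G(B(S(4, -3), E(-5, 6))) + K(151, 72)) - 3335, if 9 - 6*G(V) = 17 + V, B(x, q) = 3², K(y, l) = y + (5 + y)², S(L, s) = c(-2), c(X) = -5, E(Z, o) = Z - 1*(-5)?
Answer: 126895/6 ≈ 21149.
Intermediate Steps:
E(Z, o) = 5 + Z (E(Z, o) = Z + 5 = 5 + Z)
S(L, s) = -5
B(x, q) = 9
G(V) = -4/3 - V/6 (G(V) = 3/2 - (17 + V)/6 = 3/2 + (-17/6 - V/6) = -4/3 - V/6)
(G(B(S(4, -3), E(-5, 6))) + K(151, 72)) - 3335 = ((-4/3 - ⅙*9) + (151 + (5 + 151)²)) - 3335 = ((-4/3 - 3/2) + (151 + 156²)) - 3335 = (-17/6 + (151 + 24336)) - 3335 = (-17/6 + 24487) - 3335 = 146905/6 - 3335 = 126895/6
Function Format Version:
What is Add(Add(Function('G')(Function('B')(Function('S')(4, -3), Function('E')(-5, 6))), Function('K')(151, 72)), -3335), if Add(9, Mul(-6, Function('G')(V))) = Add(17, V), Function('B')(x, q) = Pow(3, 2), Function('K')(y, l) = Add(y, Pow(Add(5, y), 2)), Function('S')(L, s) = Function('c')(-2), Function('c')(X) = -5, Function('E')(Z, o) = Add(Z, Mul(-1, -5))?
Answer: Rational(126895, 6) ≈ 21149.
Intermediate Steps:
Function('E')(Z, o) = Add(5, Z) (Function('E')(Z, o) = Add(Z, 5) = Add(5, Z))
Function('S')(L, s) = -5
Function('B')(x, q) = 9
Function('G')(V) = Add(Rational(-4, 3), Mul(Rational(-1, 6), V)) (Function('G')(V) = Add(Rational(3, 2), Mul(Rational(-1, 6), Add(17, V))) = Add(Rational(3, 2), Add(Rational(-17, 6), Mul(Rational(-1, 6), V))) = Add(Rational(-4, 3), Mul(Rational(-1, 6), V)))
Add(Add(Function('G')(Function('B')(Function('S')(4, -3), Function('E')(-5, 6))), Function('K')(151, 72)), -3335) = Add(Add(Add(Rational(-4, 3), Mul(Rational(-1, 6), 9)), Add(151, Pow(Add(5, 151), 2))), -3335) = Add(Add(Add(Rational(-4, 3), Rational(-3, 2)), Add(151, Pow(156, 2))), -3335) = Add(Add(Rational(-17, 6), Add(151, 24336)), -3335) = Add(Add(Rational(-17, 6), 24487), -3335) = Add(Rational(146905, 6), -3335) = Rational(126895, 6)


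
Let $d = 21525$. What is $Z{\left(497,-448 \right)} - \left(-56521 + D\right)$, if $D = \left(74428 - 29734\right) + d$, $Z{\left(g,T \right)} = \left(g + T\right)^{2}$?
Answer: $-7297$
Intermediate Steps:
$Z{\left(g,T \right)} = \left(T + g\right)^{2}$
$D = 66219$ ($D = \left(74428 - 29734\right) + 21525 = 44694 + 21525 = 66219$)
$Z{\left(497,-448 \right)} - \left(-56521 + D\right) = \left(-448 + 497\right)^{2} + \left(56521 - 66219\right) = 49^{2} + \left(56521 - 66219\right) = 2401 - 9698 = -7297$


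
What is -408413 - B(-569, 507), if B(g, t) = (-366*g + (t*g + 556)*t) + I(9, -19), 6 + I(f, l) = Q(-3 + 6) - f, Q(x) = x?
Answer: 145362334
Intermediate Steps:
I(f, l) = -3 - f (I(f, l) = -6 + ((-3 + 6) - f) = -6 + (3 - f) = -3 - f)
B(g, t) = -12 - 366*g + t*(556 + g*t) (B(g, t) = (-366*g + (t*g + 556)*t) + (-3 - 1*9) = (-366*g + (g*t + 556)*t) + (-3 - 9) = (-366*g + (556 + g*t)*t) - 12 = (-366*g + t*(556 + g*t)) - 12 = -12 - 366*g + t*(556 + g*t))
-408413 - B(-569, 507) = -408413 - (-12 - 366*(-569) + 556*507 - 569*507²) = -408413 - (-12 + 208254 + 281892 - 569*257049) = -408413 - (-12 + 208254 + 281892 - 146260881) = -408413 - 1*(-145770747) = -408413 + 145770747 = 145362334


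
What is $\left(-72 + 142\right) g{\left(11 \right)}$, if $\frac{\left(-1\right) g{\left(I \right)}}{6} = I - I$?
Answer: $0$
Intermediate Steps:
$g{\left(I \right)} = 0$ ($g{\left(I \right)} = - 6 \left(I - I\right) = \left(-6\right) 0 = 0$)
$\left(-72 + 142\right) g{\left(11 \right)} = \left(-72 + 142\right) 0 = 70 \cdot 0 = 0$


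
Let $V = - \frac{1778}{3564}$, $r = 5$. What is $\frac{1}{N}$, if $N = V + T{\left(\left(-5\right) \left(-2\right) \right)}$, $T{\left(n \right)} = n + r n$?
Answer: $\frac{1782}{106031} \approx 0.016806$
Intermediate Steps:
$T{\left(n \right)} = 6 n$ ($T{\left(n \right)} = n + 5 n = 6 n$)
$V = - \frac{889}{1782}$ ($V = \left(-1778\right) \frac{1}{3564} = - \frac{889}{1782} \approx -0.49888$)
$N = \frac{106031}{1782}$ ($N = - \frac{889}{1782} + 6 \left(\left(-5\right) \left(-2\right)\right) = - \frac{889}{1782} + 6 \cdot 10 = - \frac{889}{1782} + 60 = \frac{106031}{1782} \approx 59.501$)
$\frac{1}{N} = \frac{1}{\frac{106031}{1782}} = \frac{1782}{106031}$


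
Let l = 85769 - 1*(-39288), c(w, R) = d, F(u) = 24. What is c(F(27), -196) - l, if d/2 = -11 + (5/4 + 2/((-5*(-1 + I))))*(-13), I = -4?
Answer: -6255679/50 ≈ -1.2511e+5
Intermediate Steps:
d = -2829/50 (d = 2*(-11 + (5/4 + 2/((-5*(-1 - 4))))*(-13)) = 2*(-11 + (5*(¼) + 2/((-5*(-5))))*(-13)) = 2*(-11 + (5/4 + 2/25)*(-13)) = 2*(-11 + (133/100)*(-13)) = 2*(-11 - 1729/100) = 2*(-2829/100) = -2829/50 ≈ -56.580)
c(w, R) = -2829/50
l = 125057 (l = 85769 + 39288 = 125057)
c(F(27), -196) - l = -2829/50 - 1*125057 = -2829/50 - 125057 = -6255679/50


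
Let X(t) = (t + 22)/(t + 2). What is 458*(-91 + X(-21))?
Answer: -792340/19 ≈ -41702.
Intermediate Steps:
X(t) = (22 + t)/(2 + t)
458*(-91 + X(-21)) = 458*(-91 + (22 - 21)/(2 - 21)) = 458*(-91 + 1/(-19)) = 458*(-91 - 1/19*1) = 458*(-91 - 1/19) = 458*(-1730/19) = -792340/19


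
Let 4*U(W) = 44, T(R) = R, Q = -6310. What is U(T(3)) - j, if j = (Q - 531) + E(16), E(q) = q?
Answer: 6836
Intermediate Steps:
U(W) = 11 (U(W) = (1/4)*44 = 11)
j = -6825 (j = (-6310 - 531) + 16 = -6841 + 16 = -6825)
U(T(3)) - j = 11 - 1*(-6825) = 11 + 6825 = 6836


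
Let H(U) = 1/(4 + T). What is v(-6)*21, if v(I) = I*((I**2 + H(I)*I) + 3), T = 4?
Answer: -9639/2 ≈ -4819.5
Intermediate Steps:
H(U) = 1/8 (H(U) = 1/(4 + 4) = 1/8)
v(I) = I*(3 + I**2 + I/8) (v(I) = I*((I**2 + I/8) + 3) = I*(3 + I**2 + I/8))
v(-6)*21 = ((1/8)*(-6)*(24 - 6 + 8*(-6)**2))*21 = ((1/8)*(-6)*(24 - 6 + 8*36))*21 = ((1/8)*(-6)*(24 - 6 + 288))*21 = ((1/8)*(-6)*306)*21 = -459/2*21 = -9639/2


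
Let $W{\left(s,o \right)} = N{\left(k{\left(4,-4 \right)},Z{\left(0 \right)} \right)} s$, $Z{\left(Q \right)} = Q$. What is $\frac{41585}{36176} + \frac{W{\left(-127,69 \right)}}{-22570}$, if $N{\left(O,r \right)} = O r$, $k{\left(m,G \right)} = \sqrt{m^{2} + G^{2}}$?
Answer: $\frac{41585}{36176} \approx 1.1495$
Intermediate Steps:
$k{\left(m,G \right)} = \sqrt{G^{2} + m^{2}}$
$W{\left(s,o \right)} = 0$ ($W{\left(s,o \right)} = \sqrt{\left(-4\right)^{2} + 4^{2}} \cdot 0 s = \sqrt{16 + 16} \cdot 0 s = \sqrt{32} \cdot 0 s = 4 \sqrt{2} \cdot 0 s = 0 s = 0$)
$\frac{41585}{36176} + \frac{W{\left(-127,69 \right)}}{-22570} = \frac{41585}{36176} + \frac{0}{-22570} = 41585 \cdot \frac{1}{36176} + 0 \left(- \frac{1}{22570}\right) = \frac{41585}{36176} + 0 = \frac{41585}{36176}$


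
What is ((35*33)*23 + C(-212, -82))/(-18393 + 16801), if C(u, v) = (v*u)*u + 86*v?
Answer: 3665895/1592 ≈ 2302.7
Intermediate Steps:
C(u, v) = 86*v + v*u² (C(u, v) = (u*v)*u + 86*v = v*u² + 86*v = 86*v + v*u²)
((35*33)*23 + C(-212, -82))/(-18393 + 16801) = ((35*33)*23 - 82*(86 + (-212)²))/(-18393 + 16801) = (1155*23 - 82*(86 + 44944))/(-1592) = (26565 - 82*45030)*(-1/1592) = (26565 - 3692460)*(-1/1592) = -3665895*(-1/1592) = 3665895/1592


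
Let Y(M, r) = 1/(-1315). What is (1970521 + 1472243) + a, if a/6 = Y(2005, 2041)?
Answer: 4527234654/1315 ≈ 3.4428e+6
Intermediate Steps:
Y(M, r) = -1/1315
a = -6/1315 (a = 6*(-1/1315) = -6/1315 ≈ -0.0045627)
(1970521 + 1472243) + a = (1970521 + 1472243) - 6/1315 = 3442764 - 6/1315 = 4527234654/1315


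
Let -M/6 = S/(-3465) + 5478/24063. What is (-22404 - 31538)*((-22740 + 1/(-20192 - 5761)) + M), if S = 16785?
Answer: 2805413925534611294/2289859143 ≈ 1.2251e+9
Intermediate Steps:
M = 17107386/617617 (M = -6*(16785/(-3465) + 5478/24063) = -6*(16785*(-1/3465) + 5478*(1/24063)) = -6*(-373/77 + 1826/8021) = -6*(-2851231/617617) = 17107386/617617 ≈ 27.699)
(-22404 - 31538)*((-22740 + 1/(-20192 - 5761)) + M) = (-22404 - 31538)*((-22740 + 1/(-20192 - 5761)) + 17107386/617617) = -53942*((-22740 + 1/(-25953)) + 17107386/617617) = -53942*((-22740 - 1/25953) + 17107386/617617) = -53942*(-590171221/25953 + 17107386/617617) = -53942*(-364055791011499/16029014001) = 2805413925534611294/2289859143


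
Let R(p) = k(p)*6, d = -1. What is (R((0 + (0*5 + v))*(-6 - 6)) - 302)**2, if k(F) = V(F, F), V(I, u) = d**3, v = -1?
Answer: 94864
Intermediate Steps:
V(I, u) = -1 (V(I, u) = (-1)**3 = -1)
k(F) = -1
R(p) = -6 (R(p) = -1*6 = -6)
(R((0 + (0*5 + v))*(-6 - 6)) - 302)**2 = (-6 - 302)**2 = (-308)**2 = 94864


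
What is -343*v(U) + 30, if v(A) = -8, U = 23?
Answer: 2774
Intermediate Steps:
-343*v(U) + 30 = -343*(-8) + 30 = 2744 + 30 = 2774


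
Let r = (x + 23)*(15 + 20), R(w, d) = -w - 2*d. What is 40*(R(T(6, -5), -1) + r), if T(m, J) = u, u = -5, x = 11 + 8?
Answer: 59080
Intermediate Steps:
x = 19
T(m, J) = -5
r = 1470 (r = (19 + 23)*(15 + 20) = 42*35 = 1470)
40*(R(T(6, -5), -1) + r) = 40*((-1*(-5) - 2*(-1)) + 1470) = 40*((5 + 2) + 1470) = 40*(7 + 1470) = 40*1477 = 59080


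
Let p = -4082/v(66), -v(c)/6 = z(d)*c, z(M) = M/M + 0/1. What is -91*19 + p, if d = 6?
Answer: -340301/198 ≈ -1718.7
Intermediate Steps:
z(M) = 1 (z(M) = 1 + 0*1 = 1 + 0 = 1)
v(c) = -6*c
p = 2041/198 (p = -4082/((-6*66)) = -4082/(-396) = -4082*(-1/396) = 2041/198 ≈ 10.308)
-91*19 + p = -91*19 + 2041/198 = -1729 + 2041/198 = -340301/198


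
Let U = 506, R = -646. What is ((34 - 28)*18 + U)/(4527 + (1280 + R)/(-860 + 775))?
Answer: 52190/384161 ≈ 0.13585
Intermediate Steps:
((34 - 28)*18 + U)/(4527 + (1280 + R)/(-860 + 775)) = ((34 - 28)*18 + 506)/(4527 + (1280 - 646)/(-860 + 775)) = (6*18 + 506)/(4527 + 634/(-85)) = (108 + 506)/(4527 + 634*(-1/85)) = 614/(4527 - 634/85) = 614/(384161/85) = 614*(85/384161) = 52190/384161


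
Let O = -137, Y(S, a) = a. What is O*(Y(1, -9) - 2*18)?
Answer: 6165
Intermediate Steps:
O*(Y(1, -9) - 2*18) = -137*(-9 - 2*18) = -137*(-9 - 36) = -137*(-45) = 6165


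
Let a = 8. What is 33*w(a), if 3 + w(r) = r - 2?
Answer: 99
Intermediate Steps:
w(r) = -5 + r (w(r) = -3 + (r - 2) = -3 + (-2 + r) = -5 + r)
33*w(a) = 33*(-5 + 8) = 33*3 = 99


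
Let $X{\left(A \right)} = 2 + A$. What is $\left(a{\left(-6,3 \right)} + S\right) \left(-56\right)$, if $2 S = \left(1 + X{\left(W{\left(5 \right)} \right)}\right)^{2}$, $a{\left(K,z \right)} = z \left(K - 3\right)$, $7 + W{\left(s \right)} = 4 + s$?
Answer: $812$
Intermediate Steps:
$W{\left(s \right)} = -3 + s$ ($W{\left(s \right)} = -7 + \left(4 + s\right) = -3 + s$)
$a{\left(K,z \right)} = z \left(-3 + K\right)$
$S = \frac{25}{2}$ ($S = \frac{\left(1 + \left(2 + \left(-3 + 5\right)\right)\right)^{2}}{2} = \frac{\left(1 + \left(2 + 2\right)\right)^{2}}{2} = \frac{\left(1 + 4\right)^{2}}{2} = \frac{5^{2}}{2} = \frac{1}{2} \cdot 25 = \frac{25}{2} \approx 12.5$)
$\left(a{\left(-6,3 \right)} + S\right) \left(-56\right) = \left(3 \left(-3 - 6\right) + \frac{25}{2}\right) \left(-56\right) = \left(3 \left(-9\right) + \frac{25}{2}\right) \left(-56\right) = \left(-27 + \frac{25}{2}\right) \left(-56\right) = \left(- \frac{29}{2}\right) \left(-56\right) = 812$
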